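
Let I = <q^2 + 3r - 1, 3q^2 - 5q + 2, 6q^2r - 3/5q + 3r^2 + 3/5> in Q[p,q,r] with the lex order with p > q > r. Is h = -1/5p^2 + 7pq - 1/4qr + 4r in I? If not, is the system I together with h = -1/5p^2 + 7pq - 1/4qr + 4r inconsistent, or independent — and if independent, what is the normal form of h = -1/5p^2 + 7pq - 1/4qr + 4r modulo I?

First compute the reduced Gröbner basis of I by Buchberger's algorithm.
f_1 = q^2 + 3r - 1, LT = q^2.
f_2 = 3q^2 - 5q + 2, LT = q^2.
f_3 = 6q^2r - 3/5q + 3r^2 + 3/5, LT = q^2r.

S(f_1,f_2): lcm = q^2. S = 5/3q + 3r - 5/3.
  leading term q: no divisor's leading term divides it; move 5/3q to the remainder.
  leading term r: no divisor's leading term divides it; move 3r to the remainder.
  leading term 1: no divisor's leading term divides it; move -5/3 to the remainder.
  remainder 5/3q + 3r - 5/3 ≠ 0; add k_4 = 5/3q + 3r - 5/3 to the basis.

S(f_1,f_3): lcm = q^2r. S = 1/10q + 5/2r^2 - r - 1/10.
  leading term q: subtract (3/50)·k_4 from 1/10q + 5/2r^2 - r - 1/10 → 5/2r^2 - 59/50r
  leading term r^2: no divisor's leading term divides it; move 5/2r^2 to the remainder.
  leading term r: no divisor's leading term divides it; move -59/50r to the remainder.
  remainder 5/2r^2 - 59/50r ≠ 0; add k_5 = 5/2r^2 - 59/50r to the basis.

S(f_2,f_3): lcm = q^2r. S = -5/3qr + 1/10q - 1/2r^2 + 2/3r - 1/10.
  leading term qr: subtract (-r)·k_4 from -5/3qr + 1/10q - 1/2r^2 + 2/3r - 1/10 → 1/10q + 5/2r^2 - r - 1/10
  leading term q: subtract (3/50)·k_4 from 1/10q + 5/2r^2 - r - 1/10 → 5/2r^2 - 59/50r
  leading term r^2: subtract (1)·k_5 from 5/2r^2 - 59/50r → 0
  remainder 0.

S(f_1,k_4): lcm = q^2. S = -9/5qr + q + 3r - 1.
  leading term qr: subtract (-27/25r)·k_4 from -9/5qr + q + 3r - 1 → q + 81/25r^2 + 6/5r - 1
  leading term q: subtract (3/5)·k_4 from q + 81/25r^2 + 6/5r - 1 → 81/25r^2 - 3/5r
  leading term r^2: subtract (162/125)·k_5 from 81/25r^2 - 3/5r → 2904/3125r
  leading term r: no divisor's leading term divides it; move 2904/3125r to the remainder.
  remainder 2904/3125r ≠ 0; add k_6 = 2904/3125r to the basis.

S(f_2,k_4): lcm = q^2. S = -9/5qr - 2/3q + 2/3.
  leading term qr: subtract (-27/25r)·k_4 from -9/5qr - 2/3q + 2/3 → -2/3q + 81/25r^2 - 9/5r + 2/3
  leading term q: subtract (-2/5)·k_4 from -2/3q + 81/25r^2 - 9/5r + 2/3 → 81/25r^2 - 3/5r
  leading term r^2: subtract (162/125)·k_5 from 81/25r^2 - 3/5r → 2904/3125r
  leading term r: subtract (1)·k_6 from 2904/3125r → 0
  remainder 0.

S(f_3,k_4): lcm = q^2r. S = -9/5qr^2 + qr - 1/10q + 1/2r^2 + 1/10.
  leading term qr^2: subtract (-27/25r^2)·k_4 from -9/5qr^2 + qr - 1/10q + 1/2r^2 + 1/10 → qr - 1/10q + 81/25r^3 - 13/10r^2 + 1/10
  leading term qr: subtract (3/5r)·k_4 from qr - 1/10q + 81/25r^3 - 13/10r^2 + 1/10 → -1/10q + 81/25r^3 - 31/10r^2 + r + 1/10
  leading term q: subtract (-3/50)·k_4 from -1/10q + 81/25r^3 - 31/10r^2 + r + 1/10 → 81/25r^3 - 31/10r^2 + 59/50r
  leading term r^3: subtract (162/125r)·k_5 from 81/25r^3 - 31/10r^2 + 59/50r → -9817/6250r^2 + 59/50r
  leading term r^2: subtract (-9817/15625)·k_5 from -9817/6250r^2 + 59/50r → 171336/390625r
  leading term r: subtract (59/125)·k_6 from 171336/390625r → 0
  remainder 0.

S(f_1,k_5): leading monomials are coprime, so the S-polynomial reduces to 0 (Buchberger's first criterion).
S(f_2,k_5): leading monomials are coprime, so the S-polynomial reduces to 0 (Buchberger's first criterion).
S(f_3,k_5): lcm = q^2r^2. S = 59/125q^2r - 1/10qr + 1/2r^3 + 1/10r.
  leading term q^2r: subtract (59/125r)·f_1 from 59/125q^2r - 1/10qr + 1/2r^3 + 1/10r → -1/10qr + 1/2r^3 - 177/125r^2 + 143/250r
  leading term qr: subtract (-3/50r)·k_4 from -1/10qr + 1/2r^3 - 177/125r^2 + 143/250r → 1/2r^3 - 309/250r^2 + 59/125r
  leading term r^3: subtract (1/5r)·k_5 from 1/2r^3 - 309/250r^2 + 59/125r → -r^2 + 59/125r
  leading term r^2: subtract (-2/5)·k_5 from -r^2 + 59/125r → 0
  remainder 0.

S(k_4,k_5): leading monomials are coprime, so the S-polynomial reduces to 0 (Buchberger's first criterion).
S(f_1,k_6): leading monomials are coprime, so the S-polynomial reduces to 0 (Buchberger's first criterion).
S(f_2,k_6): leading monomials are coprime, so the S-polynomial reduces to 0 (Buchberger's first criterion).
S(f_3,k_6): lcm = q^2r. S = -1/10q + 1/2r^2 + 1/10.
  leading term q: subtract (-3/50)·k_4 from -1/10q + 1/2r^2 + 1/10 → 1/2r^2 + 9/50r
  leading term r^2: subtract (1/5)·k_5 from 1/2r^2 + 9/50r → 52/125r
  leading term r: subtract (325/726)·k_6 from 52/125r → 0
  remainder 0.

S(k_4,k_6): leading monomials are coprime, so the S-polynomial reduces to 0 (Buchberger's first criterion).
S(k_5,k_6): lcm = r^2. S = -59/125r.
  leading term r: subtract (-1475/2904)·k_6 from -59/125r → 0
  remainder 0.

Every S-polynomial of the final basis reduces to 0, so we have a Gröbner basis.
Inter-reduce: drop elements whose leading term is divisible by another's, tail-reduce, and make monic.
Reduced Gröbner basis: {q - 1, r}.
Label its elements g_1 = q - 1, g_2 = r.

Reduce h = -1/5p^2 + 7pq - 1/4qr + 4r modulo G:
  leading term p^2: no divisor's leading term divides it; move -1/5p^2 to the remainder.
  leading term pq: subtract (7p)·g_1 from 7pq - 1/4qr + 4r → 7p - 1/4qr + 4r
  leading term p: no divisor's leading term divides it; move 7p to the remainder.
  leading term qr: subtract (-1/4r)·g_1 from -1/4qr + 4r → 15/4r
  leading term r: subtract (15/4)·g_2 from 15/4r → 0
  normal form = -1/5p^2 + 7p.
The normal form is nonzero, so h ∉ I. Since h minus its normal form lies in I, I + (h) = I + (n) where n = -1/5p^2 + 7p; decide whether this ideal is the whole ring.
Run Buchberger on G together with n (pairs among the g_i already reduce to 0 since G is a Gröbner basis):
g_1 = q - 1, LT = q.
g_2 = r, LT = r.
n = -1/5p^2 + 7p, LT = p^2.

S(g_1,g_2): leading monomials are coprime, so the S-polynomial reduces to 0 (Buchberger's first criterion).
S(g_1,n): leading monomials are coprime, so the S-polynomial reduces to 0 (Buchberger's first criterion).
S(g_2,n): leading monomials are coprime, so the S-polynomial reduces to 0 (Buchberger's first criterion).
Every S-polynomial of the final basis reduces to 0, so we have a Gröbner basis.
Inter-reduce: drop elements whose leading term is divisible by another's, tail-reduce, and make monic.
Reduced Gröbner basis: {p^2 - 35p, q - 1, r}.
The reduced Gröbner basis of I + (h) is {p^2 - 35p, q - 1, r} ≠ {1}, a proper ideal, so the enlarged system stays consistent: h is independent of I, with normal form -1/5p^2 + 7p.

-1/5p^2 + 7pq - 1/4qr + 4r is independent of I; its normal form modulo I is -1/5p^2 + 7p.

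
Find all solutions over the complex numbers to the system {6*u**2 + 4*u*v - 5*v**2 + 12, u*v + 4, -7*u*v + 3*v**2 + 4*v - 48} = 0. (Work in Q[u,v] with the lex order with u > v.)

Compute a lex Gröbner basis by Buchberger's algorithm.
f_1 = 6*u**2 + 4*u*v - 5*v**2 + 12, LT = u**2.
f_2 = u*v + 4, LT = u*v.
f_3 = -7*u*v + 3*v**2 + 4*v - 48, LT = u*v.

S(f_1,f_2): lcm = u**2*v. S = 2/3*u*v**2 - 4*u - 5/6*v**3 + 2*v.
  reduce S modulo (f_1, f_2, f_3):
  remainder -4*u - 5/6*v**3 - 2/3*v ≠ 0; add h_4 = -4*u - 5/6*v**3 - 2/3*v to the basis.

S(f_1,f_3): lcm = u**2*v. S = 23/21*u*v**2 + 4/7*u*v - 48/7*u - 5/6*v**3 + 2*v.
  reduce S modulo (f_1, f_2, f_3, h_4):
  remainder 25/42*v**3 - 26/21*v - 16/7 ≠ 0; add h_5 = 25/42*v**3 - 26/21*v - 16/7 to the basis.

S(f_2,f_3): lcm = u*v. S = 3/7*v**2 + 4/7*v - 20/7.
  reduce S modulo (f_1, f_2, f_3, h_4, h_5):
  remainder 3/7*v**2 + 4/7*v - 20/7 ≠ 0; add h_6 = 3/7*v**2 + 4/7*v - 20/7 to the basis.

S(f_2,h_5): lcm = u*v**3. S = 52/25*u*v + 96/25*u + 4*v**2.
  reduce S modulo (f_1, f_2, f_3, h_4, h_5, h_6):
  remainder -2864/375*v + 5728/375 ≠ 0; add h_7 = -2864/375*v + 5728/375 to the basis.

The other S-polynomials (S(f_1,h_4), S(f_2,h_4), S(f_3,h_4), S(f_1,h_5), S(f_3,h_5), S(h_4,h_5), S(f_1,h_6), S(f_2,h_6), S(f_3,h_6), S(h_4,h_6), S(h_5,h_6), S(f_1,h_7), S(f_2,h_7), S(f_3,h_7), S(h_4,h_7), S(h_5,h_7), S(h_6,h_7)) all reduce to 0 modulo the current basis, so we have a Gröbner basis.
Inter-reduce: drop elements whose leading term is divisible by another's, tail-reduce, and make monic.
Reduced Gröbner basis: {u + 2, v - 2}.

Since the basis is lex-ordered, v - 2 is univariate in v. Its roots are {2}. Back-substituting each root into the other basis elements fixes the other coordinates.
  v = 2: the earlier basis element becomes u + 2 = 0, giving u = -2 — point (-2, 2).

{(-2, 2)}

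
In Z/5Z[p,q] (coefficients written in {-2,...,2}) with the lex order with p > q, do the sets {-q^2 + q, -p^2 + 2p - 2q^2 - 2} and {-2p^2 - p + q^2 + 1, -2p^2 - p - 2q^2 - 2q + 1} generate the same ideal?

Since reduced Gröbner bases are canonical representatives of ideals under a given ordering, it suffices to compute and compare them.
Buchberger on the first generating set:
f_1 = -q^2 + q, LT = q^2.
f_2 = -p^2 + 2p - 2q^2 - 2, LT = p^2.

S(f_1,f_2): leading monomials are coprime, so the S-polynomial reduces to 0 (Buchberger's first criterion).
Every S-polynomial of the final basis reduces to 0, so we have a Gröbner basis.
Inter-reduce: drop elements whose leading term is divisible by another's, tail-reduce, and make monic.
Reduced Gröbner basis: {p^2 - 2p + 2q + 2, q^2 - q}.

Buchberger on the second generating set:
h_1 = -2p^2 - p + q^2 + 1, LT = p^2.
h_2 = -2p^2 - p - 2q^2 - 2q + 1, LT = p^2.

S(h_1,h_2): lcm = p^2. S = q^2 - q.
  leading term q^2: no divisor's leading term divides it; move q^2 to the remainder.
  leading term q: no divisor's leading term divides it; move -q to the remainder.
  remainder q^2 - q ≠ 0; add k_3 = q^2 - q to the basis.

S(h_1,k_3): leading monomials are coprime, so the S-polynomial reduces to 0 (Buchberger's first criterion).
S(h_2,k_3): leading monomials are coprime, so the S-polynomial reduces to 0 (Buchberger's first criterion).
Every S-polynomial of the final basis reduces to 0, so we have a Gröbner basis.
Inter-reduce: drop elements whose leading term is divisible by another's, tail-reduce, and make monic.
Reduced Gröbner basis: {p^2 - 2p + 2q + 2, q^2 - q}.

Same reduced basis, so the two generating sets span the same ideal.

Yes, the ideals are equal.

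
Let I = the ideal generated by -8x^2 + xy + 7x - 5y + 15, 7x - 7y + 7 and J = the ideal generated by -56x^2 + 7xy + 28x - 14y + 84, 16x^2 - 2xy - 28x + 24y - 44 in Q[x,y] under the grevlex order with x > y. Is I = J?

Yes, the ideals are equal.

Since reduced Gröbner bases are canonical representatives of ideals under a given ordering, it suffices to compute and compare them.
Buchberger on the first generating set:
f_1 = -8x^2 + xy + 7x - 5y + 15, LT = x^2.
f_2 = 7x - 7y + 7, LT = x.

S(f_1,f_2): lcm = x^2. S = 7/8xy - 15/8x + 5/8y - 15/8.
  leading term xy: subtract (1/8y)·f_2 from 7/8xy - 15/8x + 5/8y - 15/8 → 7/8y^2 - 15/8x - 1/4y - 15/8
  leading term y^2: no divisor's leading term divides it; move 7/8y^2 to the remainder.
  leading term x: subtract (-15/56)·f_2 from -15/8x - 1/4y - 15/8 → -17/8y
  leading term y: no divisor's leading term divides it; move -17/8y to the remainder.
  remainder 7/8y^2 - 17/8y ≠ 0; add g_3 = 7/8y^2 - 17/8y to the basis.

The other S-polynomials (S(f_1,g_3), S(f_2,g_3)) all reduce to 0 modulo the current basis, so we have a Gröbner basis.
Inter-reduce: drop elements whose leading term is divisible by another's, tail-reduce, and make monic.
Reduced Gröbner basis: {y^2 - 17/7y, x - y + 1}.

Buchberger on the second generating set:
h_1 = -56x^2 + 7xy + 28x - 14y + 84, LT = x^2.
h_2 = 16x^2 - 2xy - 28x + 24y - 44, LT = x^2.

S(h_1,h_2): lcm = x^2. S = 5/4x - 5/4y + 5/4.
  leading term x: no divisor's leading term divides it; move 5/4x to the remainder.
  leading term y: no divisor's leading term divides it; move -5/4y to the remainder.
  leading term 1: no divisor's leading term divides it; move 5/4 to the remainder.
  remainder 5/4x - 5/4y + 5/4 ≠ 0; add k_3 = 5/4x - 5/4y + 5/4 to the basis.

S(h_1,k_3): lcm = x^2. S = 7/8xy - 3/2x + 1/4y - 3/2.
  leading term xy: subtract (7/10y)·k_3 from 7/8xy - 3/2x + 1/4y - 3/2 → 7/8y^2 - 3/2x - 5/8y - 3/2
  leading term y^2: no divisor's leading term divides it; move 7/8y^2 to the remainder.
  leading term x: subtract (-6/5)·k_3 from -3/2x - 5/8y - 3/2 → -17/8y
  leading term y: no divisor's leading term divides it; move -17/8y to the remainder.
  remainder 7/8y^2 - 17/8y ≠ 0; add k_4 = 7/8y^2 - 17/8y to the basis.

The other S-polynomials (S(h_2,k_3), S(h_1,k_4), S(h_2,k_4), S(k_3,k_4)) all reduce to 0 modulo the current basis, so we have a Gröbner basis.
Inter-reduce: drop elements whose leading term is divisible by another's, tail-reduce, and make monic.
Reduced Gröbner basis: {y^2 - 17/7y, x - y + 1}.

Same reduced basis, so the two generating sets span the same ideal.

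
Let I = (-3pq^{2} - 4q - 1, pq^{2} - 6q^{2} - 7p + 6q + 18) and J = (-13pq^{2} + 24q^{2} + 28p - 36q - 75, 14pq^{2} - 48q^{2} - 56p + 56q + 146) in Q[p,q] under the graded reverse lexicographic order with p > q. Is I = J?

Yes, the ideals are equal.

Equality of ideals is decidable: compute both reduced Gröbner bases (unique for the ordering) and check whether they agree.
Buchberger on the first generating set:
f_1 = -3pq^{2} - 4q - 1, LT = pq^{2}.
f_2 = pq^{2} - 6q^{2} - 7p + 6q + 18, LT = pq^{2}.

S(f_1,f_2): lcm = pq^{2}. S = 6q^{2} + 7p - \tfrac{14}{3}q - \tfrac{53}{3}.
  leading term q^{2}: no divisor's leading term divides it; move 6q^{2} to the remainder.
  leading term p: no divisor's leading term divides it; move 7p to the remainder.
  leading term q: no divisor's leading term divides it; move -\tfrac{14}{3}q to the remainder.
  leading term 1: no divisor's leading term divides it; move -\tfrac{53}{3} to the remainder.
  remainder 6q^{2} + 7p - \tfrac{14}{3}q - \tfrac{53}{3} ≠ 0; add g_3 = 6q^{2} + 7p - \tfrac{14}{3}q - \tfrac{53}{3} to the basis.

S(f_1,g_3): lcm = pq^{2}. S = -\tfrac{7}{6}p^{2} + \tfrac{7}{9}pq + \tfrac{53}{18}p + \tfrac{4}{3}q + \tfrac{1}{3}.
  leading term p^{2}: no divisor's leading term divides it; move -\tfrac{7}{6}p^{2} to the remainder.
  leading term pq: no divisor's leading term divides it; move \tfrac{7}{9}pq to the remainder.
  leading term p: no divisor's leading term divides it; move \tfrac{53}{18}p to the remainder.
  leading term q: no divisor's leading term divides it; move \tfrac{4}{3}q to the remainder.
  leading term 1: no divisor's leading term divides it; move \tfrac{1}{3} to the remainder.
  remainder -\tfrac{7}{6}p^{2} + \tfrac{7}{9}pq + \tfrac{53}{18}p + \tfrac{4}{3}q + \tfrac{1}{3} ≠ 0; add g_4 = -\tfrac{7}{6}p^{2} + \tfrac{7}{9}pq + \tfrac{53}{18}p + \tfrac{4}{3}q + \tfrac{1}{3} to the basis.

The other S-polynomials (S(f_2,g_3), S(f_1,g_4), S(f_2,g_4), S(g_3,g_4)) all reduce to 0 modulo the current basis, so we have a Gröbner basis.
Inter-reduce: drop elements whose leading term is divisible by another's, tail-reduce, and make monic.
Reduced Gröbner basis: {p^{2} - \tfrac{2}{3}pq - \tfrac{53}{21}p - \tfrac{8}{7}q - \tfrac{2}{7}, q^{2} + \tfrac{7}{6}p - \tfrac{7}{9}q - \tfrac{53}{18}}.

Buchberger on the second generating set:
h_1 = -13pq^{2} + 24q^{2} + 28p - 36q - 75, LT = pq^{2}.
h_2 = 14pq^{2} - 48q^{2} - 56p + 56q + 146, LT = pq^{2}.

S(h_1,h_2): lcm = pq^{2}. S = \tfrac{144}{91}q^{2} + \tfrac{24}{13}p - \tfrac{16}{13}q - \tfrac{424}{91}.
  leading term q^{2}: no divisor's leading term divides it; move \tfrac{144}{91}q^{2} to the remainder.
  leading term p: no divisor's leading term divides it; move \tfrac{24}{13}p to the remainder.
  leading term q: no divisor's leading term divides it; move -\tfrac{16}{13}q to the remainder.
  leading term 1: no divisor's leading term divides it; move -\tfrac{424}{91} to the remainder.
  remainder \tfrac{144}{91}q^{2} + \tfrac{24}{13}p - \tfrac{16}{13}q - \tfrac{424}{91} ≠ 0; add k_3 = \tfrac{144}{91}q^{2} + \tfrac{24}{13}p - \tfrac{16}{13}q - \tfrac{424}{91} to the basis.

S(h_1,k_3): lcm = pq^{2}. S = -\tfrac{7}{6}p^{2} + \tfrac{7}{9}pq - \tfrac{24}{13}q^{2} + \tfrac{185}{234}p + \tfrac{36}{13}q + \tfrac{75}{13}.
  leading term p^{2}: no divisor's leading term divides it; move -\tfrac{7}{6}p^{2} to the remainder.
  leading term pq: no divisor's leading term divides it; move \tfrac{7}{9}pq to the remainder.
  leading term q^{2}: subtract (-\tfrac{7}{6})·k_3 from -\tfrac{24}{13}q^{2} + \tfrac{185}{234}p + \tfrac{36}{13}q + \tfrac{75}{13} → \tfrac{53}{18}p + \tfrac{4}{3}q + \tfrac{1}{3}
  leading term p: no divisor's leading term divides it; move \tfrac{53}{18}p to the remainder.
  leading term q: no divisor's leading term divides it; move \tfrac{4}{3}q to the remainder.
  leading term 1: no divisor's leading term divides it; move \tfrac{1}{3} to the remainder.
  remainder -\tfrac{7}{6}p^{2} + \tfrac{7}{9}pq + \tfrac{53}{18}p + \tfrac{4}{3}q + \tfrac{1}{3} ≠ 0; add k_4 = -\tfrac{7}{6}p^{2} + \tfrac{7}{9}pq + \tfrac{53}{18}p + \tfrac{4}{3}q + \tfrac{1}{3} to the basis.

The other S-polynomials (S(h_2,k_3), S(h_1,k_4), S(h_2,k_4), S(k_3,k_4)) all reduce to 0 modulo the current basis, so we have a Gröbner basis.
Inter-reduce: drop elements whose leading term is divisible by another's, tail-reduce, and make monic.
Reduced Gröbner basis: {p^{2} - \tfrac{2}{3}pq - \tfrac{53}{21}p - \tfrac{8}{7}q - \tfrac{2}{7}, q^{2} + \tfrac{7}{6}p - \tfrac{7}{9}q - \tfrac{53}{18}}.

Same reduced basis, so the two generating sets span the same ideal.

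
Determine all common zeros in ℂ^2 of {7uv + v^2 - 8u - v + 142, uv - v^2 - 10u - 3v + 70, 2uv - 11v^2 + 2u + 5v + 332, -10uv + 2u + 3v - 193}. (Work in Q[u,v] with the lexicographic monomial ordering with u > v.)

Compute a lex Gröbner basis by Buchberger's algorithm.
f_1 = 7uv - 8u + v^2 - v + 142, LT = uv.
f_2 = uv - 10u - v^2 - 3v + 70, LT = uv.
f_3 = 2uv + 2u - 11v^2 + 5v + 332, LT = uv.
f_4 = -10uv + 2u + 3v - 193, LT = uv.

S(f_1,f_2): lcm = uv. S = 62/7u + 8/7v^2 + 20/7v - 348/7.
  leading term u: no divisor's leading term divides it; move 62/7u to the remainder.
  leading term v^2: no divisor's leading term divides it; move 8/7v^2 to the remainder.
  leading term v: no divisor's leading term divides it; move 20/7v to the remainder.
  leading term 1: no divisor's leading term divides it; move -348/7 to the remainder.
  remainder 62/7u + 8/7v^2 + 20/7v - 348/7 ≠ 0; add h_5 = 62/7u + 8/7v^2 + 20/7v - 348/7 to the basis.

S(f_1,f_3): lcm = uv. S = -15/7u + 79/14v^2 - 37/14v - 1020/7.
  leading term u: subtract (-15/62)·h_5 from -15/7u + 79/14v^2 - 37/14v - 1020/7 → 367/62v^2 - 121/62v - 4890/31
  leading term v^2: no divisor's leading term divides it; move 367/62v^2 to the remainder.
  leading term v: no divisor's leading term divides it; move -121/62v to the remainder.
  leading term 1: no divisor's leading term divides it; move -4890/31 to the remainder.
  remainder 367/62v^2 - 121/62v - 4890/31 ≠ 0; add h_6 = 367/62v^2 - 121/62v - 4890/31 to the basis.

S(f_1,f_4): lcm = uv. S = -33/35u + 1/7v^2 + 11/70v + 69/70.
  leading term u: subtract (-33/310)·h_5 from -33/35u + 1/7v^2 + 11/70v + 69/70 → 41/155v^2 + 143/310v - 267/62
  leading term v^2: subtract (82/1835)·h_6 from 41/155v^2 + 143/310v - 267/62 → 2013/3670v + 2013/734
  leading term v: no divisor's leading term divides it; move 2013/3670v to the remainder.
  leading term 1: no divisor's leading term divides it; move 2013/734 to the remainder.
  remainder 2013/3670v + 2013/734 ≠ 0; add h_7 = 2013/3670v + 2013/734 to the basis.

The other S-polynomials (S(f_2,f_3), S(f_2,f_4), S(f_3,f_4), S(f_1,h_5), S(f_2,h_5), S(f_3,h_5), S(f_4,h_5), S(f_1,h_6), S(f_2,h_6), S(f_3,h_6), S(f_4,h_6), S(h_5,h_6), S(f_1,h_7), S(f_2,h_7), S(f_3,h_7), S(f_4,h_7), S(h_5,h_7), S(h_6,h_7)) all reduce to 0 modulo the current basis, so we have a Gröbner basis.
Inter-reduce: drop elements whose leading term is divisible by another's, tail-reduce, and make monic.
Reduced Gröbner basis: {u - 4, v + 5}.

The lex basis is triangular: the last element involves only v. Solving v + 5 = 0 gives v ∈ {-5}; substituting each value into the earlier elements determines the remaining variables.
  v = -5: the earlier basis element becomes u - 4 = 0, giving u = 4 — point (4, -5).

{(4, -5)}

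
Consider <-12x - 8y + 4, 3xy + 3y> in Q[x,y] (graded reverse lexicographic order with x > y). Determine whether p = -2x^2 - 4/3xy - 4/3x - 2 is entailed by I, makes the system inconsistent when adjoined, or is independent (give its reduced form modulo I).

First compute the reduced Gröbner basis of I by Buchberger's algorithm.
f_1 = -12x - 8y + 4, LT = x.
f_2 = 3xy + 3y, LT = xy.

S(f_1,f_2): lcm = xy. S = 2/3y^2 - 4/3y.
  leading term y^2: no divisor's leading term divides it; move 2/3y^2 to the remainder.
  leading term y: no divisor's leading term divides it; move -4/3y to the remainder.
  remainder 2/3y^2 - 4/3y ≠ 0; add h_3 = 2/3y^2 - 4/3y to the basis.

The other S-polynomials (S(f_1,h_3), S(f_2,h_3)) all reduce to 0 modulo the current basis, so we have a Gröbner basis.
Inter-reduce: drop elements whose leading term is divisible by another's, tail-reduce, and make monic.
Reduced Gröbner basis: {y^2 - 2y, x + 2/3y - 1/3}.
Label its elements g_1 = y^2 - 2y, g_2 = x + 2/3y - 1/3.

Reduce p = -2x^2 - 4/3xy - 4/3x - 2 modulo G:
  leading term x^2: subtract (-2x)·g_2 from -2x^2 - 4/3xy - 4/3x - 2 → -2x - 2
  leading term x: subtract (-2)·g_2 from -2x - 2 → 4/3y - 8/3
  leading term y: no divisor's leading term divides it; move 4/3y to the remainder.
  leading term 1: no divisor's leading term divides it; move -8/3 to the remainder.
  normal form = 4/3y - 8/3.
The normal form is nonzero, so p ∉ I. Since p minus its normal form lies in I, I + (p) = I + (r) where r = 4/3y - 8/3; decide whether this ideal is the whole ring.
Run Buchberger on G together with r (pairs among the g_i already reduce to 0 since G is a Gröbner basis):
g_1 = y^2 - 2y, LT = y^2.
g_2 = x + 2/3y - 1/3, LT = x.
r = 4/3y - 8/3, LT = y.

The S-polynomials (S(g_1,g_2), S(g_1,r), S(g_2,r)) all reduce to 0 modulo the current basis, so we have a Gröbner basis.
Inter-reduce: drop elements whose leading term is divisible by another's, tail-reduce, and make monic.
Reduced Gröbner basis: {x + 1, y - 2}.
The reduced Gröbner basis of I + (p) is {x + 1, y - 2} ≠ {1}, a proper ideal, so the enlarged system stays consistent: p is independent of I, with normal form 4/3y - 8/3.

-2x^2 - 4/3xy - 4/3x - 2 is independent of I; its normal form modulo I is 4/3y - 8/3.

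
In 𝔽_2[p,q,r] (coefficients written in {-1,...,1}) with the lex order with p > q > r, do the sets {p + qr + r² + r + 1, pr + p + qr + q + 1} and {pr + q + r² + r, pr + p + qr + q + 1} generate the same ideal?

Yes, the ideals are equal.

Two ideals are equal iff their reduced Gröbner bases coincide (the reduced basis is unique for a fixed ordering).
Buchberger on the first generating set:
f_1 = p + qr + r² + r + 1, LT = p.
f_2 = pr + p + qr + q + 1, LT = pr.

S(f_1,f_2): lcm = pr. S = p + qr² + qr + q + r³ + r² + r + 1.
  reduce S modulo (f_1, f_2):
  remainder qr² + q + r³ ≠ 0; add g_3 = qr² + q + r³ to the basis.

The other S-polynomials (S(f_1,g_3), S(f_2,g_3)) all reduce to 0 modulo the current basis, so we have a Gröbner basis.
Inter-reduce: drop elements whose leading term is divisible by another's, tail-reduce, and make monic.
Reduced Gröbner basis: {p + qr + r² + r + 1, qr² + q + r³}.

Buchberger on the second generating set:
h_1 = pr + q + r² + r, LT = pr.
h_2 = pr + p + qr + q + 1, LT = pr.

S(h_1,h_2): lcm = pr. S = p + qr + r² + r + 1.
  reduce S modulo (h_1, h_2):
  remainder p + qr + r² + r + 1 ≠ 0; add k_3 = p + qr + r² + r + 1 to the basis.

S(h_1,k_3): lcm = pr. S = qr² + q + r³.
  reduce S modulo (h_1, h_2, k_3):
  remainder qr² + q + r³ ≠ 0; add k_4 = qr² + q + r³ to the basis.

The other S-polynomials (S(h_2,k_3), S(h_1,k_4), S(h_2,k_4), S(k_3,k_4)) all reduce to 0 modulo the current basis, so we have a Gröbner basis.
Inter-reduce: drop elements whose leading term is divisible by another's, tail-reduce, and make monic.
Reduced Gröbner basis: {p + qr + r² + r + 1, qr² + q + r³}.

Same reduced basis, so the two generating sets span the same ideal.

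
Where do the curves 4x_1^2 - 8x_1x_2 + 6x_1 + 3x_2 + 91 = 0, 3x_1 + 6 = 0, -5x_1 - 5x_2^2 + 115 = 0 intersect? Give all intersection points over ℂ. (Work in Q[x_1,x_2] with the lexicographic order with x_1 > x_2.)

Compute a lex Gröbner basis by Buchberger's algorithm.
f_1 = 4x_1^2 - 8x_1x_2 + 6x_1 + 3x_2 + 91, LT = x_1^2.
f_2 = 3x_1 + 6, LT = x_1.
f_3 = -5x_1 - 5x_2^2 + 115, LT = x_1.

S(f_1,f_2): lcm = x_1^2. S = -2x_1x_2 - 1/2x_1 + 3/4x_2 + 91/4.
  leading term x_1x_2: subtract (-2/3x_2)·f_2 from -2x_1x_2 - 1/2x_1 + 3/4x_2 + 91/4 → -1/2x_1 + 19/4x_2 + 91/4
  leading term x_1: subtract (-1/6)·f_2 from -1/2x_1 + 19/4x_2 + 91/4 → 19/4x_2 + 95/4
  leading term x_2: no divisor's leading term divides it; move 19/4x_2 to the remainder.
  leading term 1: no divisor's leading term divides it; move 95/4 to the remainder.
  remainder 19/4x_2 + 95/4 ≠ 0; add h_4 = 19/4x_2 + 95/4 to the basis.

The other S-polynomials (S(f_1,f_3), S(f_2,f_3), S(f_1,h_4), S(f_2,h_4), S(f_3,h_4)) all reduce to 0 modulo the current basis, so we have a Gröbner basis.
Inter-reduce: drop elements whose leading term is divisible by another's, tail-reduce, and make monic.
Reduced Gröbner basis: {x_1 + 2, x_2 + 5}.

From the last basis element, x_2 + 5 = 0, so x_2 takes values in {-5}. Each choice, substituted upward through the basis, yields the corresponding point(s) of the solution set.
  x_2 = -5: the earlier basis element becomes x_1 + 2 = 0, giving x_1 = -2 — point (-2, -5).
Substituting each solution back into the original system confirms all equations vanish.

{(-2, -5)}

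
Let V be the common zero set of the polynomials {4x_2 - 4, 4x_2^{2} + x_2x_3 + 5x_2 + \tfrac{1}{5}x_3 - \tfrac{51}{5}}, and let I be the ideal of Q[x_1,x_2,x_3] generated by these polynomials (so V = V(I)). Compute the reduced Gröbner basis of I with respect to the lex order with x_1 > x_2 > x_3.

G = {x_2 - 1, x_3 - 1}

Buchberger's algorithm terminates because the ascending chain of leading-term ideals stabilizes.

f_1 = 4x_2 - 4, LT = x_2.
f_2 = 4x_2^{2} + x_2x_3 + 5x_2 + \tfrac{1}{5}x_3 - \tfrac{51}{5}, LT = x_2^{2}.

S(f_1,f_2): lcm = x_2^{2}. S = -\tfrac{1}{4}x_2x_3 - \tfrac{9}{4}x_2 - \tfrac{1}{20}x_3 + \tfrac{51}{20}.
  leading term x_2x_3: subtract (-\tfrac{1}{16}x_3)·f_1 from -\tfrac{1}{4}x_2x_3 - \tfrac{9}{4}x_2 - \tfrac{1}{20}x_3 + \tfrac{51}{20} → -\tfrac{9}{4}x_2 - \tfrac{3}{10}x_3 + \tfrac{51}{20}
  leading term x_2: subtract (-\tfrac{9}{16})·f_1 from -\tfrac{9}{4}x_2 - \tfrac{3}{10}x_3 + \tfrac{51}{20} → -\tfrac{3}{10}x_3 + \tfrac{3}{10}
  leading term x_3: no divisor's leading term divides it; move -\tfrac{3}{10}x_3 to the remainder.
  leading term 1: no divisor's leading term divides it; move \tfrac{3}{10} to the remainder.
  remainder -\tfrac{3}{10}x_3 + \tfrac{3}{10} ≠ 0; add g_3 = -\tfrac{3}{10}x_3 + \tfrac{3}{10} to the basis.

S(f_1,g_3): leading monomials are coprime, so the S-polynomial reduces to 0 (Buchberger's first criterion).
S(f_2,g_3): leading monomials are coprime, so the S-polynomial reduces to 0 (Buchberger's first criterion).
Every S-polynomial of the final basis reduces to 0, so we have a Gröbner basis.
Inter-reduce: drop elements whose leading term is divisible by another's, tail-reduce, and make monic.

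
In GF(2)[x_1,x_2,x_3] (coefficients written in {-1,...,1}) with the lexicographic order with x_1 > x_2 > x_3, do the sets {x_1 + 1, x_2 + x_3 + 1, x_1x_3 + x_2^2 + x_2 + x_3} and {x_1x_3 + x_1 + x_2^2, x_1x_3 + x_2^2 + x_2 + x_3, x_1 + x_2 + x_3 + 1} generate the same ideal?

No, the ideals differ.

Since reduced Gröbner bases are canonical representatives of ideals under a given ordering, it suffices to compute and compare them.
Buchberger on the first generating set:
f_1 = x_1 + 1, LT = x_1.
f_2 = x_2 + x_3 + 1, LT = x_2.
f_3 = x_1x_3 + x_2^2 + x_2 + x_3, LT = x_1x_3.

S(f_1,f_3): lcm = x_1x_3. S = x_2^2 + x_2.
  reduce S modulo (f_1, f_2, f_3):
  remainder x_3^2 + x_3 ≠ 0; add g_4 = x_3^2 + x_3 to the basis.

The other S-polynomials (S(f_1,f_2), S(f_2,f_3), S(f_1,g_4), S(f_2,g_4), S(f_3,g_4)) all reduce to 0 modulo the current basis, so we have a Gröbner basis.
Inter-reduce: drop elements whose leading term is divisible by another's, tail-reduce, and make monic.
Reduced Gröbner basis: {x_1 + 1, x_2 + x_3 + 1, x_3^2 + x_3}.

Buchberger on the second generating set:
h_1 = x_1x_3 + x_1 + x_2^2, LT = x_1x_3.
h_2 = x_1x_3 + x_2^2 + x_2 + x_3, LT = x_1x_3.
h_3 = x_1 + x_2 + x_3 + 1, LT = x_1.

S(h_1,h_2): lcm = x_1x_3. S = x_1 + x_2 + x_3.
  reduce S modulo (h_1, h_2, h_3):
  remainder 1 ≠ 0; add k_4 = 1 to the basis.

The other S-polynomials (S(h_1,h_3), S(h_2,h_3), S(h_1,k_4), S(h_2,k_4), S(h_3,k_4)) all reduce to 0 modulo the current basis, so we have a Gröbner basis.
Inter-reduce: drop elements whose leading term is divisible by another's, tail-reduce, and make monic.
Reduced Gröbner basis: {1}.

Since the reduced bases disagree, the two ideals are not the same.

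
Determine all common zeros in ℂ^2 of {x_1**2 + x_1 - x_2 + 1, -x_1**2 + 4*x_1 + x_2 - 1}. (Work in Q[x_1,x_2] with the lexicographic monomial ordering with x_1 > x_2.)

Compute a lex Gröbner basis by Buchberger's algorithm.
f_1 = x_1**2 + x_1 - x_2 + 1, LT = x_1**2.
f_2 = -x_1**2 + 4*x_1 + x_2 - 1, LT = x_1**2.

S(f_1,f_2): lcm = x_1**2. S = 5*x_1.
  leading term x_1: no divisor's leading term divides it; move 5*x_1 to the remainder.
  remainder 5*x_1 ≠ 0; add h_3 = 5*x_1 to the basis.

S(f_1,h_3): lcm = x_1**2. S = x_1 - x_2 + 1.
  leading term x_1: subtract (1/5)·h_3 from x_1 - x_2 + 1 → -x_2 + 1
  leading term x_2: no divisor's leading term divides it; move -x_2 to the remainder.
  leading term 1: no divisor's leading term divides it; move 1 to the remainder.
  remainder -x_2 + 1 ≠ 0; add h_4 = -x_2 + 1 to the basis.

The other S-polynomials (S(f_2,h_3), S(f_1,h_4), S(f_2,h_4), S(h_3,h_4)) all reduce to 0 modulo the current basis, so we have a Gröbner basis.
Inter-reduce: drop elements whose leading term is divisible by another's, tail-reduce, and make monic.
Reduced Gröbner basis: {x_1, x_2 - 1}.

A lex Gröbner basis eliminates variables successively. Here x_2 - 1 depends only on x_2, with roots {1}; lifting each root through the earlier basis elements recovers the full solutions.
  x_2 = 1: the earlier basis element becomes x_1 = 0, giving x_1 = 0 — point (0, 1).
Check: every point annihilates each of the original generators.
Zero-dimensionality of the ideal guarantees finitely many solutions over ℂ.

{(0, 1)}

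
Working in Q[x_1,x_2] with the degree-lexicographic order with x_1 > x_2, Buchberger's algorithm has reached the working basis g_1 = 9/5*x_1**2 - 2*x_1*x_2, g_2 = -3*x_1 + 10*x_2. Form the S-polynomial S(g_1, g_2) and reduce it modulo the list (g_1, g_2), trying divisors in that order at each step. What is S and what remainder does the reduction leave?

lcm(LM(g_1), LM(g_2)) = x_1**2.
S = (lcm/LT(g_1))·g_1 − (lcm/LT(g_2))·g_2 = 20/9*x_1*x_2.
Reduce S modulo (g_1, g_2) in that order:
  leading term x_1*x_2: subtract (-20/27*x_2)·g_2 from 20/9*x_1*x_2 → 200/27*x_2**2
  leading term x_2**2: no divisor's leading term divides it; move 200/27*x_2**2 to the remainder.
The remainder 200/27*x_2**2 is nonzero, so it would be added as the next basis element.

S(g_1, g_2) = 20/9*x_1*x_2; remainder on division = 200/27*x_2**2.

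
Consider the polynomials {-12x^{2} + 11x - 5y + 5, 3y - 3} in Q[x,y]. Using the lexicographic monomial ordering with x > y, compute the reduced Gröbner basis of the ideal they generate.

G = {x^{2} - \tfrac{11}{12}x, y - 1}

f_1 = -12x^{2} + 11x - 5y + 5, LT = x^{2}.
f_2 = 3y - 3, LT = y.

S(f_1,f_2): leading monomials are coprime, so the S-polynomial reduces to 0 (Buchberger's first criterion).
Every S-polynomial of the final basis reduces to 0, so we have a Gröbner basis.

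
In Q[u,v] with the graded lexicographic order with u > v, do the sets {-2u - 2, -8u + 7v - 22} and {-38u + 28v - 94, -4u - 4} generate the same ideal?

Two ideals are equal iff their reduced Gröbner bases coincide (the reduced basis is unique for a fixed ordering).
Buchberger on the first generating set:
f_1 = -2u - 2, LT = u.
f_2 = -8u + 7v - 22, LT = u.

S(f_1,f_2): lcm = u. S = \tfrac{7}{8}v - \tfrac{7}{4}.
  leading term v: no divisor's leading term divides it; move \tfrac{7}{8}v to the remainder.
  leading term 1: no divisor's leading term divides it; move -\tfrac{7}{4} to the remainder.
  remainder \tfrac{7}{8}v - \tfrac{7}{4} ≠ 0; add g_3 = \tfrac{7}{8}v - \tfrac{7}{4} to the basis.

The other S-polynomials (S(f_1,g_3), S(f_2,g_3)) all reduce to 0 modulo the current basis, so we have a Gröbner basis.
Inter-reduce: drop elements whose leading term is divisible by another's, tail-reduce, and make monic.
Reduced Gröbner basis: {u + 1, v - 2}.

Buchberger on the second generating set:
h_1 = -38u + 28v - 94, LT = u.
h_2 = -4u - 4, LT = u.

S(h_1,h_2): lcm = u. S = -\tfrac{14}{19}v + \tfrac{28}{19}.
  leading term v: no divisor's leading term divides it; move -\tfrac{14}{19}v to the remainder.
  leading term 1: no divisor's leading term divides it; move \tfrac{28}{19} to the remainder.
  remainder -\tfrac{14}{19}v + \tfrac{28}{19} ≠ 0; add k_3 = -\tfrac{14}{19}v + \tfrac{28}{19} to the basis.

The other S-polynomials (S(h_1,k_3), S(h_2,k_3)) all reduce to 0 modulo the current basis, so we have a Gröbner basis.
Inter-reduce: drop elements whose leading term is divisible by another's, tail-reduce, and make monic.
Reduced Gröbner basis: {u + 1, v - 2}.

The two bases agree; hence the ideals are identical.
The choice of monomial ordering does not affect the verdict — as long as both bases are computed under the same ordering, their equality decides ideal equality.

Yes, the ideals are equal.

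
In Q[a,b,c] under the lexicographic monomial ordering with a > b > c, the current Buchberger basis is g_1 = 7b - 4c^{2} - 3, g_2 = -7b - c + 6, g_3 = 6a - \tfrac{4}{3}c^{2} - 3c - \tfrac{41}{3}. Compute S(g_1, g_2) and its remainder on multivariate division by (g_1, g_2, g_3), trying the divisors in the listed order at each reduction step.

lcm(LM(g_1), LM(g_2)) = b.
S = (lcm/LT(g_1))·g_1 − (lcm/LT(g_2))·g_2 = -\tfrac{4}{7}c^{2} - \tfrac{1}{7}c + \tfrac{3}{7}.
Reduce S modulo (g_1, g_2, g_3) in that order:
  leading term c^{2}: no divisor's leading term divides it; move -\tfrac{4}{7}c^{2} to the remainder.
  leading term c: no divisor's leading term divides it; move -\tfrac{1}{7}c to the remainder.
  leading term 1: no divisor's leading term divides it; move \tfrac{3}{7} to the remainder.
The remainder -\tfrac{4}{7}c^{2} - \tfrac{1}{7}c + \tfrac{3}{7} is nonzero, so it would be added as the next basis element.

S(g_1, g_2) = -\tfrac{4}{7}c^{2} - \tfrac{1}{7}c + \tfrac{3}{7}; remainder on division = -\tfrac{4}{7}c^{2} - \tfrac{1}{7}c + \tfrac{3}{7}.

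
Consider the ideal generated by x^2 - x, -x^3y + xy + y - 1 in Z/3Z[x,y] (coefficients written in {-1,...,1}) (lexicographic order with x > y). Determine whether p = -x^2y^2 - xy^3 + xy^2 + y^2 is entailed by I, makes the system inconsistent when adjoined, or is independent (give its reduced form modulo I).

First compute the reduced Gröbner basis of I by Buchberger's algorithm.
f_1 = x^2 - x, LT = x^2.
f_2 = -x^3y + xy + y - 1, LT = x^3y.

S(f_1,f_2): lcm = x^3y. S = -x^2y + xy + y - 1.
  reduce S modulo (f_1, f_2):
  remainder y - 1 ≠ 0; add h_3 = y - 1 to the basis.

The other S-polynomials (S(f_1,h_3), S(f_2,h_3)) all reduce to 0 modulo the current basis, so we have a Gröbner basis.
Inter-reduce: drop elements whose leading term is divisible by another's, tail-reduce, and make monic.
Reduced Gröbner basis: {x^2 - x, y - 1}.
Label its elements g_1 = x^2 - x, g_2 = y - 1.

Reduce p = -x^2y^2 - xy^3 + xy^2 + y^2 modulo G:
  leading term x^2y^2: subtract (-y^2)·g_1 from -x^2y^2 - xy^3 + xy^2 + y^2 → -xy^3 + y^2
  leading term xy^3: subtract (-xy^2)·g_2 from -xy^3 + y^2 → -xy^2 + y^2
  leading term xy^2: subtract (-xy)·g_2 from -xy^2 + y^2 → -xy + y^2
  leading term xy: subtract (-x)·g_2 from -xy + y^2 → -x + y^2
  leading term x: no divisor's leading term divides it; move -x to the remainder.
  leading term y^2: subtract (y)·g_2 from y^2 → y
  leading term y: subtract (1)·g_2 from y → 1
  leading term 1: no divisor's leading term divides it; move 1 to the remainder.
  normal form = -x + 1.
The normal form is nonzero, so p ∉ I. Since p minus its normal form lies in I, I + (p) = I + (r) where r = -x + 1; decide whether this ideal is the whole ring.
Run Buchberger on G together with r (pairs among the g_i already reduce to 0 since G is a Gröbner basis):
g_1 = x^2 - x, LT = x^2.
g_2 = y - 1, LT = y.
r = -x + 1, LT = x.

The S-polynomials (S(g_1,g_2), S(g_1,r), S(g_2,r)) all reduce to 0 modulo the current basis, so we have a Gröbner basis.
Inter-reduce: drop elements whose leading term is divisible by another's, tail-reduce, and make monic.
Reduced Gröbner basis: {x - 1, y - 1}.
The reduced Gröbner basis of I + (p) is {x - 1, y - 1} ≠ {1}, a proper ideal, so the enlarged system stays consistent: p is independent of I, with normal form -x + 1.

The remainder on division by a Gröbner basis is unique — it is the normal form.

-x^2y^2 - xy^3 + xy^2 + y^2 is independent of I; its normal form modulo I is -x + 1.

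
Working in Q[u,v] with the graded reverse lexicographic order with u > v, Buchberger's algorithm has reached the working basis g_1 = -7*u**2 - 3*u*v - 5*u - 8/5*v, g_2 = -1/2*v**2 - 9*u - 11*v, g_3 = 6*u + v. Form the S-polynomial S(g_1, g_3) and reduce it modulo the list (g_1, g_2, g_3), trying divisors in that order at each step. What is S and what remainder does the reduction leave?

S(g_1, g_3) = 11/42*u*v + 5/7*u + 8/35*v; remainder on division = 169/180*v.

lcm(LM(g_1), LM(g_3)) = u**2.
S = (lcm/LT(g_1))·g_1 − (lcm/LT(g_3))·g_3 = 11/42*u*v + 5/7*u + 8/35*v.
Reduce S modulo (g_1, g_2, g_3) in that order:
  leading term u*v: subtract (11/252*v)·g_3 from 11/42*u*v + 5/7*u + 8/35*v → -11/252*v**2 + 5/7*u + 8/35*v
  leading term v**2: subtract (11/126)·g_2 from -11/252*v**2 + 5/7*u + 8/35*v → 3/2*u + 107/90*v
  leading term u: subtract (1/4)·g_3 from 3/2*u + 107/90*v → 169/180*v
  leading term v: no divisor's leading term divides it; move 169/180*v to the remainder.
The remainder 169/180*v is nonzero, so it would be added as the next basis element.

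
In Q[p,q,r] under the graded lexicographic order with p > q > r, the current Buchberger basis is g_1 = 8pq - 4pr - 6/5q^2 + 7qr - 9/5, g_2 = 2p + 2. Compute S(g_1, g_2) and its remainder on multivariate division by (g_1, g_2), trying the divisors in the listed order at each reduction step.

lcm(LM(g_1), LM(g_2)) = pq.
S = (lcm/LT(g_1))·g_1 − (lcm/LT(g_2))·g_2 = -1/2pr - 3/20q^2 + 7/8qr - q - 9/40.
Reduce S modulo (g_1, g_2) in that order:
  leading term pr: subtract (-1/4r)·g_2 from -1/2pr - 3/20q^2 + 7/8qr - q - 9/40 → -3/20q^2 + 7/8qr - q + 1/2r - 9/40
  leading term q^2: no divisor's leading term divides it; move -3/20q^2 to the remainder.
  leading term qr: no divisor's leading term divides it; move 7/8qr to the remainder.
  leading term q: no divisor's leading term divides it; move -q to the remainder.
  leading term r: no divisor's leading term divides it; move 1/2r to the remainder.
  leading term 1: no divisor's leading term divides it; move -9/40 to the remainder.
The remainder -3/20q^2 + 7/8qr - q + 1/2r - 9/40 is nonzero, so it would be added as the next basis element.

S(g_1, g_2) = -1/2pr - 3/20q^2 + 7/8qr - q - 9/40; remainder on division = -3/20q^2 + 7/8qr - q + 1/2r - 9/40.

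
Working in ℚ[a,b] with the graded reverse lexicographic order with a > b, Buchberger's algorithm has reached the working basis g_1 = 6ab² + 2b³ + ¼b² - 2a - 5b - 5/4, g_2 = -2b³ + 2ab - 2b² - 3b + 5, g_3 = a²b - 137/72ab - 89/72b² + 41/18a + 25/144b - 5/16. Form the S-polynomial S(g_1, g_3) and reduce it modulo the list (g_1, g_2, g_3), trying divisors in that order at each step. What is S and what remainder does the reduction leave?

lcm(LM(g_1), LM(g_3)) = a²b².
S = (lcm/LT(g_1))·g_1 − (lcm/LT(g_3))·g_3 = ⅓ab³ + 35/18ab² + 89/72b³ - ⅓a² - 28/9ab - 25/144b² - 5/24a + 5/16b.
Reduce S modulo (g_1, g_2, g_3) in that order:
  leading term ab³: subtract (1/18b)·g_1 from ⅓ab³ + 35/18ab² + 89/72b³ - ⅓a² - 28/9ab - 25/144b² - 5/24a + 5/16b → -1/9b⁴ + 35/18ab² + 11/9b³ - ⅓a² - 3ab + 5/48b² - 5/24a + 55/144b
  leading term b⁴: subtract (1/18b)·g_2 from -1/9b⁴ + 35/18ab² + 11/9b³ - ⅓a² - 3ab + 5/48b² - 5/24a + 55/144b → 11/6ab² + 4/3b³ - ⅓a² - 3ab + 13/48b² - 5/24a + 5/48b
  leading term ab²: subtract (11/36)·g_1 from 11/6ab² + 4/3b³ - ⅓a² - 3ab + 13/48b² - 5/24a + 5/48b → 13/18b³ - ⅓a² - 3ab + 7/36b² + 29/72a + 235/144b + 55/144
  leading term b³: subtract (-13/36)·g_2 from 13/18b³ - ⅓a² - 3ab + 7/36b² + 29/72a + 235/144b + 55/144 → -⅓a² - 41/18ab - 19/36b² + 29/72a + 79/144b + 35/16
  leading term a²: no divisor's leading term divides it; move -⅓a² to the remainder.
  leading term ab: no divisor's leading term divides it; move -41/18ab to the remainder.
  leading term b²: no divisor's leading term divides it; move -19/36b² to the remainder.
  leading term a: no divisor's leading term divides it; move 29/72a to the remainder.
  leading term b: no divisor's leading term divides it; move 79/144b to the remainder.
  leading term 1: no divisor's leading term divides it; move 35/16 to the remainder.
The remainder -⅓a² - 41/18ab - 19/36b² + 29/72a + 79/144b + 35/16 is nonzero, so it would be added as the next basis element.

S(g_1, g_3) = ⅓ab³ + 35/18ab² + 89/72b³ - ⅓a² - 28/9ab - 25/144b² - 5/24a + 5/16b; remainder on division = -⅓a² - 41/18ab - 19/36b² + 29/72a + 79/144b + 35/16.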